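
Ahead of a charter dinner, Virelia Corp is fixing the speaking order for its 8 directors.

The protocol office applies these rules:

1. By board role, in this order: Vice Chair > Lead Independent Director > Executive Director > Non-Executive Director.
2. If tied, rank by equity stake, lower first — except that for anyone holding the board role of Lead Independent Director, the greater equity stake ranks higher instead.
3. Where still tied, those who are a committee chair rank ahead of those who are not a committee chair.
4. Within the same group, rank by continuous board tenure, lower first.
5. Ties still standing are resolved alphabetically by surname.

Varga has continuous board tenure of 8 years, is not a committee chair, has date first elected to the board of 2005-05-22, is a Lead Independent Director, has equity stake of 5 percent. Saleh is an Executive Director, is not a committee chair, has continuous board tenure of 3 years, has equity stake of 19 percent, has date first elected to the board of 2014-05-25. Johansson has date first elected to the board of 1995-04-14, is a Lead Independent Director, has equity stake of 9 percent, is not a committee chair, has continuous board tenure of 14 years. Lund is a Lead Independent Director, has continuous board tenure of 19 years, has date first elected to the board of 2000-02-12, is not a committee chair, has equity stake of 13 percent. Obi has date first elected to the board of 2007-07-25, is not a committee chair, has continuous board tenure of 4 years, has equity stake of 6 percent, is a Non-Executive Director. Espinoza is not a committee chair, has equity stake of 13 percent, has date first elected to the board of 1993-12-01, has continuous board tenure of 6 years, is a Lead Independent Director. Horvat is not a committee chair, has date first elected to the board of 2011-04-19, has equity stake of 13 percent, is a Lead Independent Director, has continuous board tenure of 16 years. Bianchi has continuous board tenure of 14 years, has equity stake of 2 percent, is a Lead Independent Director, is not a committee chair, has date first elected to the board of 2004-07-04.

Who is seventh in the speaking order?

By board role: Espinoza, Horvat, Lund, Johansson, Varga and Bianchi (Lead Independent Director); then Saleh (Executive Director); then Obi (Non-Executive Director).
Among Espinoza, Horvat, Lund, Johansson, Varga and Bianchi, by equity stake (higher first) (reversed rule for this group): Espinoza, Horvat and Lund (13 percent) before Johansson (9 percent) before Varga (5 percent) before Bianchi (2 percent).
Espinoza, Horvat and Lund are each not a committee chair, so the next rule applies.
Among Espinoza, Horvat and Lund, by continuous board tenure (lower first): Espinoza (6 years) before Horvat (16 years) before Lund (19 years).
Order: Espinoza, Horvat, Lund, Johansson, Varga, Bianchi, Saleh, Obi.

Saleh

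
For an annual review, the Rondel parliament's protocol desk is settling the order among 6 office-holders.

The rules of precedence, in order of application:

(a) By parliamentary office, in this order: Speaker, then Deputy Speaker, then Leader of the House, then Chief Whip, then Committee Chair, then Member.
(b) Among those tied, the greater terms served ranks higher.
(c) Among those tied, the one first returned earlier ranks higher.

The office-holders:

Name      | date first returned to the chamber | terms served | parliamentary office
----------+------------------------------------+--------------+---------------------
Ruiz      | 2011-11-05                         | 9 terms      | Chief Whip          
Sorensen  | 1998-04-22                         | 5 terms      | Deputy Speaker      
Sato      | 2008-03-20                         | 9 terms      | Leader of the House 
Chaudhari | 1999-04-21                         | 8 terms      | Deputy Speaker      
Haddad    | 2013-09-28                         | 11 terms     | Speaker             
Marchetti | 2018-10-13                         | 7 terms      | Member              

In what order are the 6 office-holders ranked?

By parliamentary office: Haddad (Speaker); then Chaudhari and Sorensen (Deputy Speaker); then Sato (Leader of the House); then Ruiz (Chief Whip); then Marchetti (Member).
Among Chaudhari and Sorensen, by terms served (higher first): Chaudhari (8 terms) before Sorensen (5 terms).
Full order: Haddad, Chaudhari, Sorensen, Sato, Ruiz, Marchetti.

Haddad, Chaudhari, Sorensen, Sato, Ruiz, Marchetti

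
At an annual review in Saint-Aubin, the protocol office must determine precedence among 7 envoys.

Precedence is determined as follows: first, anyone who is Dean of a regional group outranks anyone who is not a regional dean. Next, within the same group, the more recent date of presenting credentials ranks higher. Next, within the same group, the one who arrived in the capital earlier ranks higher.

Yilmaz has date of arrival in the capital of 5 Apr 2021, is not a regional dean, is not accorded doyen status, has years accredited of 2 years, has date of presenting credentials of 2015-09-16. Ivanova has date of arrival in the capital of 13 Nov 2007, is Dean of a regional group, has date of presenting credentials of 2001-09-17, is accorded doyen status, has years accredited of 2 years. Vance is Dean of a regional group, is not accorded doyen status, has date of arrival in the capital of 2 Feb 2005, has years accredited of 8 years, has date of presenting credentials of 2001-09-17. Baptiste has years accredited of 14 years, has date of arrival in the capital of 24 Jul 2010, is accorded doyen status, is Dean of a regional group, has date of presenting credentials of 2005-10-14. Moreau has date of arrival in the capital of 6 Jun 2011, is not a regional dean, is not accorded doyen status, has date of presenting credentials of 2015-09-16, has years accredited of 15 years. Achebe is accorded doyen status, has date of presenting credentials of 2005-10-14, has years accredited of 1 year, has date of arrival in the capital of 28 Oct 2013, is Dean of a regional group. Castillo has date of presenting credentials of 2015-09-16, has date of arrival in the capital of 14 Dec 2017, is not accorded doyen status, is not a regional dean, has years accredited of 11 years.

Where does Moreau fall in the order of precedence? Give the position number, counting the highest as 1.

By the first rule: Baptiste, Achebe, Vance and Ivanova (each Dean of a regional group); then Moreau, Castillo and Yilmaz (each not a regional dean).
Among Baptiste, Achebe, Vance and Ivanova, by date of presenting credentials (later first): Baptiste and Achebe (2005-10-14) before Vance and Ivanova (2001-09-17).
Among Baptiste and Achebe, by date of arrival in the capital (earlier first): Baptiste (24 Jul 2010) before Achebe (28 Oct 2013).
Among Vance and Ivanova, by date of arrival in the capital (earlier first): Vance (2 Feb 2005) before Ivanova (13 Nov 2007).
Moreau, Castillo and Yilmaz all have date of presenting credentials 2015-09-16, so the next rule applies.
Among Moreau, Castillo and Yilmaz, by date of arrival in the capital (earlier first): Moreau (6 Jun 2011) before Castillo (14 Dec 2017) before Yilmaz (5 Apr 2021).
Order: Baptiste, Achebe, Vance, Ivanova, Moreau, Castillo, Yilmaz. So position 5.

5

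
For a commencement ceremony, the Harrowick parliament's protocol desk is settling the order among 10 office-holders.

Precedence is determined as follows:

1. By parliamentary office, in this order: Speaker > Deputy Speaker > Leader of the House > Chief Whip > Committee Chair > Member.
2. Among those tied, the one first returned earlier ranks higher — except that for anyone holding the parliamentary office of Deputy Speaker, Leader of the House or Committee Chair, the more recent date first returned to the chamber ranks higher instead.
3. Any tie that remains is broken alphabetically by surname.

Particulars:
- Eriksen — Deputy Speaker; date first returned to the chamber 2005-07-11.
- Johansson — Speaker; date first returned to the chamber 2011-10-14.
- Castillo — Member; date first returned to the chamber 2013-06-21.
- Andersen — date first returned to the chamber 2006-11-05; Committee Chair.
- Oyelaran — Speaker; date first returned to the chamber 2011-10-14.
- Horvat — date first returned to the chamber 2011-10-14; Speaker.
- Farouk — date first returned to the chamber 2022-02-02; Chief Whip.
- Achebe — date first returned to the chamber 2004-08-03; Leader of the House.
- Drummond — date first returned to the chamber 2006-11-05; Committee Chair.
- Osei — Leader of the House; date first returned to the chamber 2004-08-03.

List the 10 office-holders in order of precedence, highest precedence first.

Horvat, Johansson, Oyelaran, Eriksen, Achebe, Osei, Farouk, Andersen, Drummond, Castillo

By parliamentary office: Horvat, Johansson and Oyelaran (Speaker); then Eriksen (Deputy Speaker); then Achebe and Osei (Leader of the House); then Farouk (Chief Whip); then Andersen and Drummond (Committee Chair); then Castillo (Member).
Horvat, Johansson and Oyelaran all have date first returned to the chamber 2011-10-14, so the next rule applies.
Among Horvat, Johansson and Oyelaran, alphabetically by surname: Horvat before Johansson before Oyelaran.
Achebe and Osei both have date first returned to the chamber 2004-08-03, so the next rule applies.
Among Achebe and Osei, alphabetically by surname: Achebe before Osei.
Andersen and Drummond both have date first returned to the chamber 2006-11-05, so the next rule applies.
Among Andersen and Drummond, alphabetically by surname: Andersen before Drummond.
Full order: Horvat, Johansson, Oyelaran, Eriksen, Achebe, Osei, Farouk, Andersen, Drummond, Castillo.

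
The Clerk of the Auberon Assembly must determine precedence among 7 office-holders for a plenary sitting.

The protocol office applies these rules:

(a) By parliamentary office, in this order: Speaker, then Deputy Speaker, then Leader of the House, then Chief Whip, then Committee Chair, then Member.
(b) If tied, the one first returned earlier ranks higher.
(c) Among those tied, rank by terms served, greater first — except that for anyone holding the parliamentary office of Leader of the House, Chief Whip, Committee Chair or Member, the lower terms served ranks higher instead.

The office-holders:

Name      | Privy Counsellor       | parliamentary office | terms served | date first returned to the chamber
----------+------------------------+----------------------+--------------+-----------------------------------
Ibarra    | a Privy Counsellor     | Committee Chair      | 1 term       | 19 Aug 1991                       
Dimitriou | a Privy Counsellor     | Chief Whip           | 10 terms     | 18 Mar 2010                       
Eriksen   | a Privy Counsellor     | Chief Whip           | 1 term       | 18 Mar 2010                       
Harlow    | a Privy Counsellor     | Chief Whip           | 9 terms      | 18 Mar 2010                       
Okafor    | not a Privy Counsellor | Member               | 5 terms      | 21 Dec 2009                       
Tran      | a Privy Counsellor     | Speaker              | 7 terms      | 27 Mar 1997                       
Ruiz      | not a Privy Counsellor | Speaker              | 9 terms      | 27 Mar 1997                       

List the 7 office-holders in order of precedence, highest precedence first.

Ruiz, Tran, Eriksen, Harlow, Dimitriou, Ibarra, Okafor

By parliamentary office: Ruiz and Tran (Speaker); then Eriksen, Harlow and Dimitriou (Chief Whip); then Ibarra (Committee Chair); then Okafor (Member).
Ruiz and Tran both have date first returned to the chamber 27 Mar 1997, so the next rule applies.
Among Ruiz and Tran, by terms served (higher first): Ruiz (9 terms) before Tran (7 terms).
Eriksen, Harlow and Dimitriou all have date first returned to the chamber 18 Mar 2010, so the next rule applies.
Among Eriksen, Harlow and Dimitriou, by terms served (lower first) (reversed rule for this group): Eriksen (1 term) before Harlow (9 terms) before Dimitriou (10 terms).
Full order: Ruiz, Tran, Eriksen, Harlow, Dimitriou, Ibarra, Okafor.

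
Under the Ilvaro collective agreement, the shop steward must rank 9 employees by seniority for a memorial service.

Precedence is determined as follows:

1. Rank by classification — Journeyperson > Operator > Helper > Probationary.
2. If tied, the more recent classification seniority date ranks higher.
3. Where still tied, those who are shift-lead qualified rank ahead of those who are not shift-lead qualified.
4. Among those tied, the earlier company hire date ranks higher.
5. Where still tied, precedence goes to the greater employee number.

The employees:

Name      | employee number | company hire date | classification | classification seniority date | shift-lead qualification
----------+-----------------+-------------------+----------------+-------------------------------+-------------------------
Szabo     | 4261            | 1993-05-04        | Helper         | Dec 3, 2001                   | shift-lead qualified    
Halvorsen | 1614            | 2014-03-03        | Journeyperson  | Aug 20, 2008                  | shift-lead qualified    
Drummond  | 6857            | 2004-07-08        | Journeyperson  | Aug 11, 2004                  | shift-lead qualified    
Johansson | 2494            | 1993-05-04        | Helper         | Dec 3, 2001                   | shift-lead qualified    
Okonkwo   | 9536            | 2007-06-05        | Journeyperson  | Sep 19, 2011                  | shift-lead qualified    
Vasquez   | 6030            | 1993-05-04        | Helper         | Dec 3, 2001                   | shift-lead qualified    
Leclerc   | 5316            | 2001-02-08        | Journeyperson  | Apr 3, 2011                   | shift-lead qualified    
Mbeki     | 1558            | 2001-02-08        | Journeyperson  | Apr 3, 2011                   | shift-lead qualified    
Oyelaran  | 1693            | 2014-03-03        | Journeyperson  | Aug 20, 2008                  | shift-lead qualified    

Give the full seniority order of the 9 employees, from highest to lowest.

By classification: Okonkwo, Leclerc, Mbeki, Oyelaran, Halvorsen and Drummond (Journeyperson); then Vasquez, Szabo and Johansson (Helper).
Among Okonkwo, Leclerc, Mbeki, Oyelaran, Halvorsen and Drummond, by classification seniority date (later first): Okonkwo (Sep 19, 2011) before Leclerc and Mbeki (Apr 3, 2011) before Oyelaran and Halvorsen (Aug 20, 2008) before Drummond (Aug 11, 2004).
Leclerc and Mbeki are each shift-lead qualified, so the next rule applies.
Leclerc and Mbeki both have company hire date 2001-02-08, so the next rule applies.
Among Leclerc and Mbeki, by employee number (higher first): Leclerc (5316) before Mbeki (1558).
Oyelaran and Halvorsen are each shift-lead qualified, so the next rule applies.
Oyelaran and Halvorsen both have company hire date 2014-03-03, so the next rule applies.
Among Oyelaran and Halvorsen, by employee number (higher first): Oyelaran (1693) before Halvorsen (1614).
Vasquez, Szabo and Johansson all have classification seniority date Dec 3, 2001, so the next rule applies.
Vasquez, Szabo and Johansson are each shift-lead qualified, so the next rule applies.
Vasquez, Szabo and Johansson all have company hire date 1993-05-04, so the next rule applies.
Among Vasquez, Szabo and Johansson, by employee number (higher first): Vasquez (6030) before Szabo (4261) before Johansson (2494).
Full order: Okonkwo, Leclerc, Mbeki, Oyelaran, Halvorsen, Drummond, Vasquez, Szabo, Johansson.

Okonkwo, Leclerc, Mbeki, Oyelaran, Halvorsen, Drummond, Vasquez, Szabo, Johansson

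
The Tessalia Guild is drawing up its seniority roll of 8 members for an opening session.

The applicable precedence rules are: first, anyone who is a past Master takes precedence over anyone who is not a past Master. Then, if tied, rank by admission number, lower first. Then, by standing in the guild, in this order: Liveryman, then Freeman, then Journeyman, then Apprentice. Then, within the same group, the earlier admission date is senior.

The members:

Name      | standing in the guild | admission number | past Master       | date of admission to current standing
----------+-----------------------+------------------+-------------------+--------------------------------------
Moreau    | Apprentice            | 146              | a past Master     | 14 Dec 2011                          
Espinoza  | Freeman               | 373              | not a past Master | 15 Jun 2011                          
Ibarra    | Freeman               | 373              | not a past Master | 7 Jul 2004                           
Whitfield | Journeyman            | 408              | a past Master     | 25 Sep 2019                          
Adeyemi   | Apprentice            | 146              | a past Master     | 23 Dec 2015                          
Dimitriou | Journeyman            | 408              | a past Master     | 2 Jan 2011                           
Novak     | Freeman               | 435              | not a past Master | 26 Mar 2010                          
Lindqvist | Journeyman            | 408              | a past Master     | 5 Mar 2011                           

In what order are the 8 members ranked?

By the first rule: Moreau, Adeyemi, Dimitriou, Lindqvist and Whitfield (each a past Master); then Ibarra, Espinoza and Novak (each not a past Master).
Among Moreau, Adeyemi, Dimitriou, Lindqvist and Whitfield, by admission number (lower first): Moreau and Adeyemi (146) before Dimitriou, Lindqvist and Whitfield (408).
Moreau and Adeyemi are each Apprentice, so the next rule applies.
Among Moreau and Adeyemi, by date of admission to current standing (earlier first): Moreau (14 Dec 2011) before Adeyemi (23 Dec 2015).
Dimitriou, Lindqvist and Whitfield are each Journeyman, so the next rule applies.
Among Dimitriou, Lindqvist and Whitfield, by date of admission to current standing (earlier first): Dimitriou (2 Jan 2011) before Lindqvist (5 Mar 2011) before Whitfield (25 Sep 2019).
Among Ibarra, Espinoza and Novak, by admission number (lower first): Ibarra and Espinoza (373) before Novak (435).
Ibarra and Espinoza are each Freeman, so the next rule applies.
Among Ibarra and Espinoza, by date of admission to current standing (earlier first): Ibarra (7 Jul 2004) before Espinoza (15 Jun 2011).
Full order: Moreau, Adeyemi, Dimitriou, Lindqvist, Whitfield, Ibarra, Espinoza, Novak.

Moreau, Adeyemi, Dimitriou, Lindqvist, Whitfield, Ibarra, Espinoza, Novak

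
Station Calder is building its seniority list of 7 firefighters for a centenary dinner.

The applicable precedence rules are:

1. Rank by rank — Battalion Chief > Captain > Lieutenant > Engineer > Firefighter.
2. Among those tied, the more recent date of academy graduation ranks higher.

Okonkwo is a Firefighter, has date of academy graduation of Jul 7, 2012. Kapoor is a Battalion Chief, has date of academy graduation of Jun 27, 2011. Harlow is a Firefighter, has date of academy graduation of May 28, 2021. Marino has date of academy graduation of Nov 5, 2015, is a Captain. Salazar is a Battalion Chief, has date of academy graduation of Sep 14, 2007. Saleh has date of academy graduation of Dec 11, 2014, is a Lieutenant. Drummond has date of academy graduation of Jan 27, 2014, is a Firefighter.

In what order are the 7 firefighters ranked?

By rank: Kapoor and Salazar (Battalion Chief); then Marino (Captain); then Saleh (Lieutenant); then Harlow, Drummond and Okonkwo (Firefighter).
Among Kapoor and Salazar, by date of academy graduation (later first): Kapoor (Jun 27, 2011) before Salazar (Sep 14, 2007).
Among Harlow, Drummond and Okonkwo, by date of academy graduation (later first): Harlow (May 28, 2021) before Drummond (Jan 27, 2014) before Okonkwo (Jul 7, 2012).
Full order: Kapoor, Salazar, Marino, Saleh, Harlow, Drummond, Okonkwo.

Kapoor, Salazar, Marino, Saleh, Harlow, Drummond, Okonkwo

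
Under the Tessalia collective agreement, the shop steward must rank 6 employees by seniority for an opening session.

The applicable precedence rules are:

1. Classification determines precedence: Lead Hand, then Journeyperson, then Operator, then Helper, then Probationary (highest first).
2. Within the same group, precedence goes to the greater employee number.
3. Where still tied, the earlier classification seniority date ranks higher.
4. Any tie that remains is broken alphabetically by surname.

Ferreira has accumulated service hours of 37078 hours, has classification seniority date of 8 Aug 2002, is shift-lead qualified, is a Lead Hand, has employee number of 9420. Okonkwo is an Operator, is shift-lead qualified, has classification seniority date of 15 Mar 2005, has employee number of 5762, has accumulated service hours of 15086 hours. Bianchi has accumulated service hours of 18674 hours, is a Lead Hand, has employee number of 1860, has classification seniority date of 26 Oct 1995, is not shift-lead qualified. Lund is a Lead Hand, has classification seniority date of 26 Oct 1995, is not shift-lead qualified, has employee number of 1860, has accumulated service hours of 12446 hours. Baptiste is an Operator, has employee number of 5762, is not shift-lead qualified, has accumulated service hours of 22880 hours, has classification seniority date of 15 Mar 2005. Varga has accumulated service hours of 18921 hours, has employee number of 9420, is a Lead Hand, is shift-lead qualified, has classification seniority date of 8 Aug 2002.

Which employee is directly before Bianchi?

By classification: Ferreira, Varga, Bianchi and Lund (Lead Hand); then Baptiste and Okonkwo (Operator).
Among Ferreira, Varga, Bianchi and Lund, by employee number (higher first): Ferreira and Varga (9420) before Bianchi and Lund (1860).
Ferreira and Varga both have classification seniority date 8 Aug 2002, so the next rule applies.
Among Ferreira and Varga, alphabetically by surname: Ferreira before Varga.
Bianchi and Lund both have classification seniority date 26 Oct 1995, so the next rule applies.
Among Bianchi and Lund, alphabetically by surname: Bianchi before Lund.
Baptiste and Okonkwo both have employee number 5762, so the next rule applies.
Baptiste and Okonkwo both have classification seniority date 15 Mar 2005, so the next rule applies.
Among Baptiste and Okonkwo, alphabetically by surname: Baptiste before Okonkwo.
Order: Ferreira, Varga, Bianchi, Lund, Baptiste, Okonkwo.

Varga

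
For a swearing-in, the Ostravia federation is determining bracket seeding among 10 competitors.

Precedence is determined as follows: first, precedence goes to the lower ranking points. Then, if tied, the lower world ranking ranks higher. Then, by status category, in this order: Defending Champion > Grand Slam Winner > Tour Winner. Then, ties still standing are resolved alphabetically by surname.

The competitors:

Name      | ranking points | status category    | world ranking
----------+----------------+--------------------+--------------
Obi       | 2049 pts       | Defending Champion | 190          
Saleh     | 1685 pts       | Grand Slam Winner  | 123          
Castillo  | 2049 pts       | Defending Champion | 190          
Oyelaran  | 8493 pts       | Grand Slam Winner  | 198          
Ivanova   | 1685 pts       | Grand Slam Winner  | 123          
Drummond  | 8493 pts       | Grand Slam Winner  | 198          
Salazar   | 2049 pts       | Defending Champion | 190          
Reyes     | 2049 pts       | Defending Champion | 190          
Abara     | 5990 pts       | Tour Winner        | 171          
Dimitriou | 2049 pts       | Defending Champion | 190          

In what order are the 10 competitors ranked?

Ivanova, Saleh, Castillo, Dimitriou, Obi, Reyes, Salazar, Abara, Drummond, Oyelaran

By ranking points (lower first): Ivanova and Saleh (both 1685 pts); then Castillo, Dimitriou, Obi, Reyes and Salazar (each 2049 pts); then Abara (5990 pts); then Drummond and Oyelaran (both 8493 pts).
Ivanova and Saleh both have world ranking 123, so the next rule applies.
Ivanova and Saleh are each Grand Slam Winner, so the next rule applies.
Among Ivanova and Saleh, alphabetically by surname: Ivanova before Saleh.
Castillo, Dimitriou, Obi, Reyes and Salazar all have world ranking 190, so the next rule applies.
Castillo, Dimitriou, Obi, Reyes and Salazar are each Defending Champion, so the next rule applies.
Among Castillo, Dimitriou, Obi, Reyes and Salazar, alphabetically by surname: Castillo before Dimitriou before Obi before Reyes before Salazar.
Drummond and Oyelaran both have world ranking 198, so the next rule applies.
Drummond and Oyelaran are each Grand Slam Winner, so the next rule applies.
Among Drummond and Oyelaran, alphabetically by surname: Drummond before Oyelaran.
Full order: Ivanova, Saleh, Castillo, Dimitriou, Obi, Reyes, Salazar, Abara, Drummond, Oyelaran.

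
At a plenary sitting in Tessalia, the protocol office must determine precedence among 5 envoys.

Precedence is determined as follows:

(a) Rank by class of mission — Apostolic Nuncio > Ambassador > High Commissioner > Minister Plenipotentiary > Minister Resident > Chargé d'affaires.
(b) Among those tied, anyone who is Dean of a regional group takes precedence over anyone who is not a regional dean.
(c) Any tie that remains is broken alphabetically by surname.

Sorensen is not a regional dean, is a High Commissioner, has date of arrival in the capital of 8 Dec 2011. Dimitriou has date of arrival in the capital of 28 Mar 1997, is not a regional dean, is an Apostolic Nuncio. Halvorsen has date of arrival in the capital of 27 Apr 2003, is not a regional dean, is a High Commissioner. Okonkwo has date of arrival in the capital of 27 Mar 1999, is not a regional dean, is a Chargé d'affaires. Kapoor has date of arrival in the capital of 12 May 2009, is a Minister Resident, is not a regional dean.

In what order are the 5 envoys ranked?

By class of mission: Dimitriou (Apostolic Nuncio); then Halvorsen and Sorensen (High Commissioner); then Kapoor (Minister Resident); then Okonkwo (Chargé d'affaires).
Halvorsen and Sorensen are each not a regional dean, so the next rule applies.
Among Halvorsen and Sorensen, alphabetically by surname: Halvorsen before Sorensen.
Full order: Dimitriou, Halvorsen, Sorensen, Kapoor, Okonkwo.

Dimitriou, Halvorsen, Sorensen, Kapoor, Okonkwo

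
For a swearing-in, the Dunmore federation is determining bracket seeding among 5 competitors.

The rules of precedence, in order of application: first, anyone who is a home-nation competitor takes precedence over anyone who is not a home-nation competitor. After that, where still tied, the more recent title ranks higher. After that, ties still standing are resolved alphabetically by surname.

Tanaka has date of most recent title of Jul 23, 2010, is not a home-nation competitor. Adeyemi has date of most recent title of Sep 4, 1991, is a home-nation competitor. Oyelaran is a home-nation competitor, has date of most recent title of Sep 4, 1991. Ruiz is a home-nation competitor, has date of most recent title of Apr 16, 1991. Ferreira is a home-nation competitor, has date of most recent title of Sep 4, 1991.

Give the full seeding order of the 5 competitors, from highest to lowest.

By the first rule: Adeyemi, Ferreira, Oyelaran and Ruiz (each a home-nation competitor); then Tanaka (not a home-nation competitor).
Among Adeyemi, Ferreira, Oyelaran and Ruiz, by date of most recent title (later first): Adeyemi, Ferreira and Oyelaran (Sep 4, 1991) before Ruiz (Apr 16, 1991).
Among Adeyemi, Ferreira and Oyelaran, alphabetically by surname: Adeyemi before Ferreira before Oyelaran.
Full order: Adeyemi, Ferreira, Oyelaran, Ruiz, Tanaka.

Adeyemi, Ferreira, Oyelaran, Ruiz, Tanaka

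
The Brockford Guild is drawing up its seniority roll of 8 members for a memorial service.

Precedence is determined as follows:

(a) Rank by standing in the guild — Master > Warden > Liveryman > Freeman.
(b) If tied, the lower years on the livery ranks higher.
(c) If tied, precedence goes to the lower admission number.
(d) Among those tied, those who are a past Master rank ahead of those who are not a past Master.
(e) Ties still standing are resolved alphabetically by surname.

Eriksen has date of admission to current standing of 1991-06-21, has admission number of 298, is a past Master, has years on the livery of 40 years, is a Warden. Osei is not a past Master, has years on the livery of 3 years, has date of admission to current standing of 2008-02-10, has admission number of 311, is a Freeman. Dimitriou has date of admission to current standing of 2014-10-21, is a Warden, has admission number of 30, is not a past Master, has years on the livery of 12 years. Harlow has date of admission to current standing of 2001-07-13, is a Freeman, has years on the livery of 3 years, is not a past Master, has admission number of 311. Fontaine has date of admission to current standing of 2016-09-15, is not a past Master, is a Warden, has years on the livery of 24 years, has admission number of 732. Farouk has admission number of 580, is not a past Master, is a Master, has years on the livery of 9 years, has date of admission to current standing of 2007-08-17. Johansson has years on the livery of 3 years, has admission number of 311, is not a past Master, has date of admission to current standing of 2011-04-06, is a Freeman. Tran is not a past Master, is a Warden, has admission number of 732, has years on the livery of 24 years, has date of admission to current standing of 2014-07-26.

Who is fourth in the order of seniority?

By standing in the guild: Farouk (Master); then Dimitriou, Fontaine, Tran and Eriksen (Warden); then Harlow, Johansson and Osei (Freeman).
Among Dimitriou, Fontaine, Tran and Eriksen, by years on the livery (lower first): Dimitriou (12 years) before Fontaine and Tran (24 years) before Eriksen (40 years).
Fontaine and Tran both have admission number 732, so the next rule applies.
Fontaine and Tran are each not a past Master, so the next rule applies.
Among Fontaine and Tran, alphabetically by surname: Fontaine before Tran.
Harlow, Johansson and Osei all have years on the livery 3 years, so the next rule applies.
Harlow, Johansson and Osei all have admission number 311, so the next rule applies.
Harlow, Johansson and Osei are each not a past Master, so the next rule applies.
Among Harlow, Johansson and Osei, alphabetically by surname: Harlow before Johansson before Osei.
Order: Farouk, Dimitriou, Fontaine, Tran, Eriksen, Harlow, Johansson, Osei.

Tran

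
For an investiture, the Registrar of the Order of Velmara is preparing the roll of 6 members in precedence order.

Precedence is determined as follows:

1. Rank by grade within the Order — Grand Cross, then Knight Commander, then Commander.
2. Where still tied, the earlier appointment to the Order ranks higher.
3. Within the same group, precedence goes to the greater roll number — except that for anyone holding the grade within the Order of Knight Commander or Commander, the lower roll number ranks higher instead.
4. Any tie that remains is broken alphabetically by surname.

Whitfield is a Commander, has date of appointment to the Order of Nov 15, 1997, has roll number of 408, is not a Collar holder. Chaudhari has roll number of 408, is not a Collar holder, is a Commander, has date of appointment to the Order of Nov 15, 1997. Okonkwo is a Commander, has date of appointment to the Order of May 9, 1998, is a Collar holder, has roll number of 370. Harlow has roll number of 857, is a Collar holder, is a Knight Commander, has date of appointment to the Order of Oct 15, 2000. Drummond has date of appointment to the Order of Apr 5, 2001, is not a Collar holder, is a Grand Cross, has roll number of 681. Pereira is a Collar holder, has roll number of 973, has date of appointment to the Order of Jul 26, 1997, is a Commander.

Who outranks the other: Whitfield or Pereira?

Pereira

By grade within the Order: Drummond (Grand Cross); then Harlow (Knight Commander); then Pereira, Chaudhari, Whitfield and Okonkwo (Commander).
Among Pereira, Chaudhari, Whitfield and Okonkwo, by date of appointment to the Order (earlier first): Pereira (Jul 26, 1997) before Chaudhari and Whitfield (Nov 15, 1997) before Okonkwo (May 9, 1998).
Chaudhari and Whitfield both have roll number 408, so the next rule applies.
Among Chaudhari and Whitfield, alphabetically by surname: Chaudhari before Whitfield.
So Pereira takes precedence.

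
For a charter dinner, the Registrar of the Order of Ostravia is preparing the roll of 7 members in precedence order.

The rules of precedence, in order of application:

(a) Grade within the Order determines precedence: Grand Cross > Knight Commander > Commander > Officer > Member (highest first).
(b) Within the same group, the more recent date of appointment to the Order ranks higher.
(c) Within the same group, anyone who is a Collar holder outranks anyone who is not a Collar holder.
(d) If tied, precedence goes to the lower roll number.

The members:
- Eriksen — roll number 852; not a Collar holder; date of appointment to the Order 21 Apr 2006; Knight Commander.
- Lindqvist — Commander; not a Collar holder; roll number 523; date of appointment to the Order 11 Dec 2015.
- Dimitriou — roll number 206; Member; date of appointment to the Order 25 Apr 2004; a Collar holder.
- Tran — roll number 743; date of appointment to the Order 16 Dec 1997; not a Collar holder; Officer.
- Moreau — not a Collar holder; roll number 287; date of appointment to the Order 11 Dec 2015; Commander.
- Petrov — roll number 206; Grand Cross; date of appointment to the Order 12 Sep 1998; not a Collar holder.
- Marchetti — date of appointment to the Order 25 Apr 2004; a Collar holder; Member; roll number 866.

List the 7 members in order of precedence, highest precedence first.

Petrov, Eriksen, Moreau, Lindqvist, Tran, Dimitriou, Marchetti

By grade within the Order: Petrov (Grand Cross); then Eriksen (Knight Commander); then Moreau and Lindqvist (Commander); then Tran (Officer); then Dimitriou and Marchetti (Member).
Moreau and Lindqvist both have date of appointment to the Order 11 Dec 2015, so the next rule applies.
Moreau and Lindqvist are each not a Collar holder, so the next rule applies.
Among Moreau and Lindqvist, by roll number (lower first): Moreau (287) before Lindqvist (523).
Dimitriou and Marchetti both have date of appointment to the Order 25 Apr 2004, so the next rule applies.
Dimitriou and Marchetti are each a Collar holder, so the next rule applies.
Among Dimitriou and Marchetti, by roll number (lower first): Dimitriou (206) before Marchetti (866).
Full order: Petrov, Eriksen, Moreau, Lindqvist, Tran, Dimitriou, Marchetti.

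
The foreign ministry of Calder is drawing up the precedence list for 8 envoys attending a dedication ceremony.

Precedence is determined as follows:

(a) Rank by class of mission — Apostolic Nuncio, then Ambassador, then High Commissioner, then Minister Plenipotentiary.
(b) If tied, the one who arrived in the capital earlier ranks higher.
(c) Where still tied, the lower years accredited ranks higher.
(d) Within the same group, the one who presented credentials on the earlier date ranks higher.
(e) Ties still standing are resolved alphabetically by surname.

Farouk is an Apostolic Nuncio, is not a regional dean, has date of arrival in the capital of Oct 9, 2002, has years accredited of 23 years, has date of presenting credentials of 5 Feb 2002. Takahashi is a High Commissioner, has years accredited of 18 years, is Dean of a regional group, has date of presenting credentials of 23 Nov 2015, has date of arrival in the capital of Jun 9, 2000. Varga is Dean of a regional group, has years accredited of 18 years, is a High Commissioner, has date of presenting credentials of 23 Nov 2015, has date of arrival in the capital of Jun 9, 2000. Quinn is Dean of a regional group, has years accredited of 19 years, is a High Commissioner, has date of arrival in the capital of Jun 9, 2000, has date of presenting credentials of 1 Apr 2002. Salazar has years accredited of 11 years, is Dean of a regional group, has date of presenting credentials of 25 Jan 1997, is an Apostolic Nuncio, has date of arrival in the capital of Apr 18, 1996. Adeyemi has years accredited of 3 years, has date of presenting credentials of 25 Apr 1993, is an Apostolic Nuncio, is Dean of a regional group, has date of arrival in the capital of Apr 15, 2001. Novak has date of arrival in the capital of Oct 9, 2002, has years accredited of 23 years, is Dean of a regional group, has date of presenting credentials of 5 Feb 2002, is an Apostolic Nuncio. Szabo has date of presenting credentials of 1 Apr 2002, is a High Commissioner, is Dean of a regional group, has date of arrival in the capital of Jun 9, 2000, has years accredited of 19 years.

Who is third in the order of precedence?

Farouk

By class of mission: Salazar, Adeyemi, Farouk and Novak (Apostolic Nuncio); then Takahashi, Varga, Quinn and Szabo (High Commissioner).
Among Salazar, Adeyemi, Farouk and Novak, by date of arrival in the capital (earlier first): Salazar (Apr 18, 1996) before Adeyemi (Apr 15, 2001) before Farouk and Novak (Oct 9, 2002).
Farouk and Novak both have years accredited 23 years, so the next rule applies.
Farouk and Novak both have date of presenting credentials 5 Feb 2002, so the next rule applies.
Among Farouk and Novak, alphabetically by surname: Farouk before Novak.
Takahashi, Varga, Quinn and Szabo all have date of arrival in the capital Jun 9, 2000, so the next rule applies.
Among Takahashi, Varga, Quinn and Szabo, by years accredited (lower first): Takahashi and Varga (18 years) before Quinn and Szabo (19 years).
Takahashi and Varga both have date of presenting credentials 23 Nov 2015, so the next rule applies.
Among Takahashi and Varga, alphabetically by surname: Takahashi before Varga.
Quinn and Szabo both have date of presenting credentials 1 Apr 2002, so the next rule applies.
Among Quinn and Szabo, alphabetically by surname: Quinn before Szabo.
Order: Salazar, Adeyemi, Farouk, Novak, Takahashi, Varga, Quinn, Szabo.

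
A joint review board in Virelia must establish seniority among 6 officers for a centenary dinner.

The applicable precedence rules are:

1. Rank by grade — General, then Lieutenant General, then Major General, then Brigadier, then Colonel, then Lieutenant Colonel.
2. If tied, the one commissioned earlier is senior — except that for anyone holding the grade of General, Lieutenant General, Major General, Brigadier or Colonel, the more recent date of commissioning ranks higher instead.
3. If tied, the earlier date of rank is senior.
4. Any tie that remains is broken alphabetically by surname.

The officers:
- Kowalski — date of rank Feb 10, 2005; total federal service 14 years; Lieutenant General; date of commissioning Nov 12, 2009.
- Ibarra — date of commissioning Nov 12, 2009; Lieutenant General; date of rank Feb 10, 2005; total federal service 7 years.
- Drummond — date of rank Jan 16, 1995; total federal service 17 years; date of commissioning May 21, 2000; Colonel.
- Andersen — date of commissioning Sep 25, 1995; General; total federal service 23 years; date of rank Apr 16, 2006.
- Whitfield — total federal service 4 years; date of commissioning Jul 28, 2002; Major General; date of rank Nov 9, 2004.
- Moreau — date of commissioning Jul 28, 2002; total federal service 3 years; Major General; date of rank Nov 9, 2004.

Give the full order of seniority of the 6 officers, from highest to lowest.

Andersen, Ibarra, Kowalski, Moreau, Whitfield, Drummond

By grade: Andersen (General); then Ibarra and Kowalski (Lieutenant General); then Moreau and Whitfield (Major General); then Drummond (Colonel).
Ibarra and Kowalski both have date of commissioning Nov 12, 2009, so the next rule applies.
Ibarra and Kowalski both have date of rank Feb 10, 2005, so the next rule applies.
Among Ibarra and Kowalski, alphabetically by surname: Ibarra before Kowalski.
Moreau and Whitfield both have date of commissioning Jul 28, 2002, so the next rule applies.
Moreau and Whitfield both have date of rank Nov 9, 2004, so the next rule applies.
Among Moreau and Whitfield, alphabetically by surname: Moreau before Whitfield.
Full order: Andersen, Ibarra, Kowalski, Moreau, Whitfield, Drummond.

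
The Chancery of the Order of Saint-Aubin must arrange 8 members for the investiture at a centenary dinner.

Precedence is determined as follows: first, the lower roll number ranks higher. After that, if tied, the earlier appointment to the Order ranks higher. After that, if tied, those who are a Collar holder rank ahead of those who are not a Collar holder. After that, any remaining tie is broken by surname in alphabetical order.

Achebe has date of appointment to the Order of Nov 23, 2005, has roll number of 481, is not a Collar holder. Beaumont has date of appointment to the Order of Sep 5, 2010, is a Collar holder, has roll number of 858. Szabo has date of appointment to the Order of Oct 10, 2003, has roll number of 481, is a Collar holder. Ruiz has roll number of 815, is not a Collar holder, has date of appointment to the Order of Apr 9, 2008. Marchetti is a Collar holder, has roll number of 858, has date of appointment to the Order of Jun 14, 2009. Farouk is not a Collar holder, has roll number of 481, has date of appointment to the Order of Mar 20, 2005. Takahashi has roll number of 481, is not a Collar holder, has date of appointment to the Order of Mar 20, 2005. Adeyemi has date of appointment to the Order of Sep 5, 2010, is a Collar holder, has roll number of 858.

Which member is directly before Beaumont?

By roll number (lower first): Szabo, Farouk, Takahashi and Achebe (each 481); then Ruiz (815); then Marchetti, Adeyemi and Beaumont (each 858).
Among Szabo, Farouk, Takahashi and Achebe, by date of appointment to the Order (earlier first): Szabo (Oct 10, 2003) before Farouk and Takahashi (Mar 20, 2005) before Achebe (Nov 23, 2005).
Farouk and Takahashi are each not a Collar holder, so the next rule applies.
Among Farouk and Takahashi, alphabetically by surname: Farouk before Takahashi.
Among Marchetti, Adeyemi and Beaumont, by date of appointment to the Order (earlier first): Marchetti (Jun 14, 2009) before Adeyemi and Beaumont (Sep 5, 2010).
Adeyemi and Beaumont are each a Collar holder, so the next rule applies.
Among Adeyemi and Beaumont, alphabetically by surname: Adeyemi before Beaumont.
Order: Szabo, Farouk, Takahashi, Achebe, Ruiz, Marchetti, Adeyemi, Beaumont.

Adeyemi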